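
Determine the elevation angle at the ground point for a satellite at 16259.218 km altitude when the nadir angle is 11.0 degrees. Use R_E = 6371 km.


r = R_E + alt = 22630.2180 km
Law of sines in the satellite / Earth-center / ground-point triangle:
  sin(nadir)/R_E = sin(90 + el)/r  =>  cos(el) = (r/R_E)*sin(nadir)
cos(el) = (22630.2180 / 6371.0000) * sin(11.0 deg) = 0.6777663
el = arccos(0.6777663) = 47.3307 deg
(Earth-central angle = 90 - nadir - el = 31.6693 deg)

47.3307 degrees


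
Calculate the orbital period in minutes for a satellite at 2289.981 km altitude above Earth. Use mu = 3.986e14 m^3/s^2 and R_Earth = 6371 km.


r = 8660.9810 km = 8.660981e+06 m
T = 2*pi*sqrt(r^3/mu) = 2*pi*sqrt(6.4968263e+20 / 3.986e14)
T = 8021.6157 s = 133.6936 min

133.6936 minutes


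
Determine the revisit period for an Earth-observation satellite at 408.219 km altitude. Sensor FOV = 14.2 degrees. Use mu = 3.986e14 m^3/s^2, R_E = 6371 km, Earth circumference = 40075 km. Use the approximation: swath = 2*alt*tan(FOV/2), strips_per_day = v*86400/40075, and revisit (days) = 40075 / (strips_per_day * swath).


swath = 2*408.219*tan(0.1239184) = 101.6927 km
v = sqrt(mu/r) = 7667.9419 m/s = 7.6679 km/s
strips/day = v*86400/40075 = 7.6679*86400/40075 = 16.5318
coverage/day = strips * swath = 16.5318 * 101.6927 = 1681.1595 km
revisit = 40075 / 1681.1595 = 23.8377 days

23.8377 days


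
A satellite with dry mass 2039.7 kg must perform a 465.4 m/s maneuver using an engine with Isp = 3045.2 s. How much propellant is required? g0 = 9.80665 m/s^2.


ve = Isp * g0 = 3045.2 * 9.80665 = 29863.210580 m/s
mass ratio = exp(dv/ve) = exp(465.4/29863.210580) = 1.01570646
m_prop = m_dry * (mr - 1) = 2039.7 * (1.01570646 - 1)
m_prop = 32.0365 kg

32.0365 kg


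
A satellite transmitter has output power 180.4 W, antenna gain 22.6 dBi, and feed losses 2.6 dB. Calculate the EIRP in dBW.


Pt = 180.4 W = 22.5624 dBW
EIRP = Pt_dBW + Gt - losses = 22.5624 + 22.6 - 2.6 = 42.5624 dBW

42.5624 dBW


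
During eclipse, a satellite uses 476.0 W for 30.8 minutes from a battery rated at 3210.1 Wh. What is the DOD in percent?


E_used = P * t / 60 = 476.0 * 30.8 / 60 = 244.3467 Wh
DOD = E_used / E_total * 100 = 244.3467 / 3210.1 * 100
DOD = 7.6118 %

7.6118 %


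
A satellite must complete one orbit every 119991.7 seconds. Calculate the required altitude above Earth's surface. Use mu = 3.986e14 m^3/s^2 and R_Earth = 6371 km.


T = 119991.7 s
r = (mu*T^2/(4*pi^2))^(1/3) = (3.986e14 * 119991.7^2 / (4*pi^2))^(1/3)
r = 5.2580736e+07 m = 52580.7355 km
alt = r - R_E = 52580.7355 - 6371 = 46209.7355 km

46209.7355 km


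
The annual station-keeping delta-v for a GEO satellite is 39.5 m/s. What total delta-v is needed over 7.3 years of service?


dV = rate * years = 39.5 * 7.3
dV = 288.3500 m/s

288.3500 m/s


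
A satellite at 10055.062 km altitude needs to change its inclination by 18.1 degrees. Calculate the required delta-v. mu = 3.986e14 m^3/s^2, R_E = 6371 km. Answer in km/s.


r = 16426.0620 km = 1.6426062e+07 m
V = sqrt(mu/r) = 4926.0852 m/s
di = 18.1 deg = 0.3159046 rad
dV = 2*V*sin(di/2) = 2*4926.0852*sin(0.1579523)
dV = 1549.7102 m/s = 1.5497 km/s

1.5497 km/s


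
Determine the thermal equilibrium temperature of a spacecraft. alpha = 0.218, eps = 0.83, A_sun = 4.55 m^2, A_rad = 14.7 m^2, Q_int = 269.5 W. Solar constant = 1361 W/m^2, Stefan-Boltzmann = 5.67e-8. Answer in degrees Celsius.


Numerator = alpha*S*A_sun + Q_int = 0.218*1361*4.55 + 269.5 = 1619.4759 W
Denominator = eps*sigma*A_rad = 0.83*5.67e-8*14.7 = 6.917967e-07 W/K^4
T^4 = 2.3409708e+09 K^4
T = 219.9627 K = -53.1873 C

-53.1873 degrees Celsius


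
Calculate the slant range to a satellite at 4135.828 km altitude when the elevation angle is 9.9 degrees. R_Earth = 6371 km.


h = 4135.828 km, el = 9.9 deg
d = -R_E*sin(el) + sqrt((R_E*sin(el))^2 + 2*R_E*h + h^2)
d = -6371.0000*sin(0.1727876) + sqrt((6371.0000*0.1719291)^2 + 2*6371.0000*4135.828 + 4135.828^2)
d = 7331.0036 km

7331.0036 km


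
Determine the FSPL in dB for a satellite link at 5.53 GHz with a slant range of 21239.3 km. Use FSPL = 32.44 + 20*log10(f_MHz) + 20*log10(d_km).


f = 5.53 GHz = 5530.0000 MHz
d = 21239.3 km
FSPL = 32.44 + 20*log10(5530.0000) + 20*log10(21239.3)
FSPL = 32.44 + 74.8545 + 86.5428
FSPL = 193.8373 dB

193.8373 dB


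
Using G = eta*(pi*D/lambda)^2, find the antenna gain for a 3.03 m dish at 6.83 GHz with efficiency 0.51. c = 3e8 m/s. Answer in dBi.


lambda = c/f = 3e8 / 6.83e+09 = 0.04392387 m
G = eta*(pi*D/lambda)^2 = 0.51*(pi*3.03/0.04392387)^2
G = 23952.6780 (linear)
G = 10*log10(23952.6780) = 43.7935 dBi

43.7935 dBi


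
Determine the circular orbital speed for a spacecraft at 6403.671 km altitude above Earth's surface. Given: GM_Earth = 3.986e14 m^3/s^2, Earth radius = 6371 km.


r = R_E + alt = 6371.0 + 6403.671 = 12774.6710 km = 1.2774671e+07 m
v = sqrt(mu/r) = sqrt(3.986e14 / 1.2774671e+07) = 5585.9081 m/s = 5.5859 km/s

5.5859 km/s


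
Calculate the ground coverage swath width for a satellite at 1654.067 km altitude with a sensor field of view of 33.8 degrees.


FOV = 33.8 deg = 0.5899213 rad
swath = 2 * alt * tan(FOV/2) = 2 * 1654.067 * tan(0.2949606)
swath = 2 * 1654.067 * 0.3038232
swath = 1005.0880 km

1005.0880 km


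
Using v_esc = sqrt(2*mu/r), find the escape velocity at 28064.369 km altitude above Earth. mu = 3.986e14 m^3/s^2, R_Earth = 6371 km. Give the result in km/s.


r = 6371.0 + 28064.369 = 34435.3690 km = 3.4435369e+07 m
v_esc = sqrt(2*mu/r) = sqrt(2*3.986e14 / 3.4435369e+07)
v_esc = 4811.5087 m/s = 4.8115 km/s

4.8115 km/s


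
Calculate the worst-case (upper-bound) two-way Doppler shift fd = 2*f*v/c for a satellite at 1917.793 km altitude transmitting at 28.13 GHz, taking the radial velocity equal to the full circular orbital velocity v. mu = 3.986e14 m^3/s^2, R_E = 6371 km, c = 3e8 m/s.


r = 8.288793e+06 m
v = sqrt(mu/r) = 6934.6253 m/s (worst-case radial velocity)
f = 28.13 GHz = 2.813e+10 Hz
fd = 2*f*v/c = 2*2.813e+10*6934.6253/3.0e+08
fd = 1.3004734e+06 Hz

1.3005e+06 Hz


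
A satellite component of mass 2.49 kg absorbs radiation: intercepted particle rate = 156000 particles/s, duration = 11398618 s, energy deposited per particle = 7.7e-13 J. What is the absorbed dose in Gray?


Total energy deposited = rate * time * E_per
  = 156000 * 11398618 * 7.7e-13 = 1.3692 J
Dose = E_total / mass = 1.3692 / 2.49
Dose = 0.5498803 Gy

0.5499 Gy


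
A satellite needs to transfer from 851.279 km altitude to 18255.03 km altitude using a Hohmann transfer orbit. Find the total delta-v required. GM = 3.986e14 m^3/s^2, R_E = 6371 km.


r1 = 7222.2790 km = 7.222279e+06 m
r2 = 24626.0300 km = 2.462603e+07 m
dv1 = sqrt(mu/r1)*(sqrt(2*r2/(r1+r2)) - 1) = 1809.4603 m/s
dv2 = sqrt(mu/r2)*(1 - sqrt(2*r1/(r1+r2))) = 1313.7531 m/s
total dv = |dv1| + |dv2| = 1809.4603 + 1313.7531 = 3123.2134 m/s = 3.1232 km/s

3.1232 km/s


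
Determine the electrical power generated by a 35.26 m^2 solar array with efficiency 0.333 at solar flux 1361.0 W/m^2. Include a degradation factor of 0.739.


P = area * eta * S * degradation
P = 35.26 * 0.333 * 1361.0 * 0.739
P = 11809.4346 W

11809.4346 W


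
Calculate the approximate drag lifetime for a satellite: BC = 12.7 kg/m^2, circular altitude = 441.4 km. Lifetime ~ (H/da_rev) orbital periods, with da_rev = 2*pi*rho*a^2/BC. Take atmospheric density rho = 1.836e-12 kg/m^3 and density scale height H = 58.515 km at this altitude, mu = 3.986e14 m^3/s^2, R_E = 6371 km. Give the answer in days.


a = R_E + alt = 6812.4000 km = 6.8124e+06 m
da_rev = 2*pi*rho*a^2/BC = 2*pi*1.836e-12*(6.8124e+06)^2/12.7 = 42.155001 m per revolution
N = H/da_rev = 58515.0000 m / 42.155001 m = 1388.0915 revolutions
P = 2*pi*sqrt(a^3/mu) = 5595.7903 s
lifetime = N*P = 1388.0915 * 5595.7903 = 7.7674691e+06 s = 89.9013 days

89.9013 days


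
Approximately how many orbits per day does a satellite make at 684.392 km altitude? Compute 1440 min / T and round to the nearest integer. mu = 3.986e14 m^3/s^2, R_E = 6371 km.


r = 7.055392e+06 m
T = 2*pi*sqrt(r^3/mu) = 5897.8394 s = 98.2973 min
revs/day = 1440 / 98.2973 = 14.6494
Rounded: 15 revolutions per day

15 revolutions per day


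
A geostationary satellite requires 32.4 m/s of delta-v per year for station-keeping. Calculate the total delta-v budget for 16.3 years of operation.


dV = rate * years = 32.4 * 16.3
dV = 528.1200 m/s

528.1200 m/s


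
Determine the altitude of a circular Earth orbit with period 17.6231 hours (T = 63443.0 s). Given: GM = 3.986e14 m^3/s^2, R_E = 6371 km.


T = 63443.0 s
r = (mu*T^2/(4*pi^2))^(1/3) = (3.986e14 * 63443.0^2 / (4*pi^2))^(1/3)
r = 3.4380722e+07 m = 34380.7220 km
alt = r - R_E = 34380.7220 - 6371 = 28009.7220 km

28009.7220 km


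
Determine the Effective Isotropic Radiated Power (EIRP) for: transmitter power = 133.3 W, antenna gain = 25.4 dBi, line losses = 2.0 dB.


Pt = 133.3 W = 21.2483 dBW
EIRP = Pt_dBW + Gt - losses = 21.2483 + 25.4 - 2.0 = 44.6483 dBW

44.6483 dBW


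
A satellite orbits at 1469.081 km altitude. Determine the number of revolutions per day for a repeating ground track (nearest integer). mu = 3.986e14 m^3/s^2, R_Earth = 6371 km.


r = 7.840081e+06 m
T = 2*pi*sqrt(r^3/mu) = 6908.6318 s = 115.1439 min
revs/day = 1440 / 115.1439 = 12.5061
Rounded: 13 revolutions per day

13 revolutions per day


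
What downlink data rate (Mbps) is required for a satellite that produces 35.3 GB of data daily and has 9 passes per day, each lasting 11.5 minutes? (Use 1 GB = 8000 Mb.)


total contact time = 9 * 11.5 * 60 = 6210.0000 s
data = 35.3 GB = 282400.0000 Mb
rate = 282400.0000 / 6210.0000 = 45.4750 Mbps

45.4750 Mbps


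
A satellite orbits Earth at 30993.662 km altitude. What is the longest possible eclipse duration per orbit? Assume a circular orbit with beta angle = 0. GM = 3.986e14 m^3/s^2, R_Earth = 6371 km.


r = 37364.6620 km
T = 1197.9855 min
Eclipse fraction = arcsin(R_E/r)/pi = arcsin(6371.0000/37364.6620)/pi
= arcsin(0.1705087)/pi = 0.0545411
Eclipse duration = 0.0545411 * 1197.9855 = 65.3394 min

65.3394 minutes


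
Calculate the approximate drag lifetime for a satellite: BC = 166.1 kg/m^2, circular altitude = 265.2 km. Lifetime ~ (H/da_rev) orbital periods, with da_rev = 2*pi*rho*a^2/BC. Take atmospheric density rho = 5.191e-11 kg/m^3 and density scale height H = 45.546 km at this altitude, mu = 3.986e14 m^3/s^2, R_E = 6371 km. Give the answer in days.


a = R_E + alt = 6636.2000 km = 6.6362e+06 m
da_rev = 2*pi*rho*a^2/BC = 2*pi*5.191e-11*(6.6362e+06)^2/166.1 = 86.476917 m per revolution
N = H/da_rev = 45546.0000 m / 86.476917 m = 526.6839 revolutions
P = 2*pi*sqrt(a^3/mu) = 5380.1009 s
lifetime = N*P = 526.6839 * 5380.1009 = 2.8336125e+06 s = 32.7964 days

32.7964 days


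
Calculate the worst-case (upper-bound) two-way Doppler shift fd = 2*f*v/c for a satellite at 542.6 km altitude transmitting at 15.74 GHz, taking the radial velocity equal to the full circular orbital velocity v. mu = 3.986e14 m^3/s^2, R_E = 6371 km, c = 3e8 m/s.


r = 6.9136e+06 m
v = sqrt(mu/r) = 7593.0546 m/s (worst-case radial velocity)
f = 15.74 GHz = 1.574e+10 Hz
fd = 2*f*v/c = 2*1.574e+10*7593.0546/3.0e+08
fd = 796764.5292 Hz

796764.5292 Hz


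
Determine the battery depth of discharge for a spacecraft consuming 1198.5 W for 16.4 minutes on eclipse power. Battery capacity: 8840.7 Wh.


E_used = P * t / 60 = 1198.5 * 16.4 / 60 = 327.5900 Wh
DOD = E_used / E_total * 100 = 327.5900 / 8840.7 * 100
DOD = 3.7055 %

3.7055 %


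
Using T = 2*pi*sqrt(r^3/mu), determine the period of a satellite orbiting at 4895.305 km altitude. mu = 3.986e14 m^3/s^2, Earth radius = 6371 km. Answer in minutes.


r = 11266.3050 km = 1.1266305e+07 m
T = 2*pi*sqrt(r^3/mu) = 2*pi*sqrt(1.4300279e+21 / 3.986e14)
T = 11901.0006 s = 198.3500 min

198.3500 minutes


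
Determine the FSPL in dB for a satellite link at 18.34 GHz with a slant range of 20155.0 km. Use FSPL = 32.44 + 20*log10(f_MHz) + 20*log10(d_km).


f = 18.34 GHz = 18340.0000 MHz
d = 20155.0 km
FSPL = 32.44 + 20*log10(18340.0000) + 20*log10(20155.0)
FSPL = 32.44 + 85.2680 + 86.0877
FSPL = 203.7956 dB

203.7956 dB


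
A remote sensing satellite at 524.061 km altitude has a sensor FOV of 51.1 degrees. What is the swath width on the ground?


FOV = 51.1 deg = 0.8918632 rad
swath = 2 * alt * tan(FOV/2) = 2 * 524.061 * tan(0.4459316)
swath = 2 * 524.061 * 0.4780472
swath = 501.0518 km

501.0518 km


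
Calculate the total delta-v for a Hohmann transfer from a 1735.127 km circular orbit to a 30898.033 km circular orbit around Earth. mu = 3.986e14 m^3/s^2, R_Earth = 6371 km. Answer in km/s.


r1 = 8106.1270 km = 8.106127e+06 m
r2 = 37269.0330 km = 3.7269033e+07 m
dv1 = sqrt(mu/r1)*(sqrt(2*r2/(r1+r2)) - 1) = 1975.2389 m/s
dv2 = sqrt(mu/r2)*(1 - sqrt(2*r1/(r1+r2))) = 1315.5307 m/s
total dv = |dv1| + |dv2| = 1975.2389 + 1315.5307 = 3290.7696 m/s = 3.2908 km/s

3.2908 km/s


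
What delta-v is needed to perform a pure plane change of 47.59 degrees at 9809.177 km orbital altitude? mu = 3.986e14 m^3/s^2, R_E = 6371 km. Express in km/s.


r = 16180.1770 km = 1.6180177e+07 m
V = sqrt(mu/r) = 4963.3741 m/s
di = 47.59 deg = 0.8306022 rad
dV = 2*V*sin(di/2) = 2*4963.3741*sin(0.4153011)
dV = 4005.1000 m/s = 4.0051 km/s

4.0051 km/s


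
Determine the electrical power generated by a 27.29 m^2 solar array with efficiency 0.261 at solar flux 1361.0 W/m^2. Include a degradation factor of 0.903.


P = area * eta * S * degradation
P = 27.29 * 0.261 * 1361.0 * 0.903
P = 8753.6649 W

8753.6649 W


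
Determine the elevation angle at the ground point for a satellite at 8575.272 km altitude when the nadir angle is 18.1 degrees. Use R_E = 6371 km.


r = R_E + alt = 14946.2720 km
Law of sines in the satellite / Earth-center / ground-point triangle:
  sin(nadir)/R_E = sin(90 + el)/r  =>  cos(el) = (r/R_E)*sin(nadir)
cos(el) = (14946.2720 / 6371.0000) * sin(18.1 deg) = 0.7288423
el = arccos(0.7288423) = 43.2106 deg
(Earth-central angle = 90 - nadir - el = 28.6894 deg)

43.2106 degrees


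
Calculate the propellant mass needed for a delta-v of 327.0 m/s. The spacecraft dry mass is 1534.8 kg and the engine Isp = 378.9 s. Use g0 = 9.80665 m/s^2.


ve = Isp * g0 = 378.9 * 9.80665 = 3715.739685 m/s
mass ratio = exp(dv/ve) = exp(327.0/3715.739685) = 1.09199250
m_prop = m_dry * (mr - 1) = 1534.8 * (1.09199250 - 1)
m_prop = 141.1901 kg

141.1901 kg


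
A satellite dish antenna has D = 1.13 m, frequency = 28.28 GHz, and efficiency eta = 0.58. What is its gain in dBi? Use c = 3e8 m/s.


lambda = c/f = 3e8 / 2.828e+10 = 0.0106082 m
G = eta*(pi*D/lambda)^2 = 0.58*(pi*1.13/0.0106082)^2
G = 64953.2560 (linear)
G = 10*log10(64953.2560) = 48.1260 dBi

48.1260 dBi


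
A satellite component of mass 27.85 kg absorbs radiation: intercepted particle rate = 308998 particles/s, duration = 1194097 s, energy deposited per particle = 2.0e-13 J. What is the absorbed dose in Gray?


Total energy deposited = rate * time * E_per
  = 308998 * 1194097 * 2.0e-13 = 0.07379472 J
Dose = E_total / mass = 0.07379472 / 27.85
Dose = 0.002649721 Gy

0.0026 Gy


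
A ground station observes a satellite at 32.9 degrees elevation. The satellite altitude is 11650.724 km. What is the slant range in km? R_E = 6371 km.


h = 11650.724 km, el = 32.9 deg
d = -R_E*sin(el) + sqrt((R_E*sin(el))^2 + 2*R_E*h + h^2)
d = -6371.0000*sin(0.5742133) + sqrt((6371.0000*0.5431744)^2 + 2*6371.0000*11650.724 + 11650.724^2)
d = 13748.9795 km

13748.9795 km


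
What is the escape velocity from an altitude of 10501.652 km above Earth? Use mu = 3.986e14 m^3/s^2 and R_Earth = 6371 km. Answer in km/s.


r = 6371.0 + 10501.652 = 16872.6520 km = 1.6872652e+07 m
v_esc = sqrt(2*mu/r) = sqrt(2*3.986e14 / 1.6872652e+07)
v_esc = 6873.7221 m/s = 6.8737 km/s

6.8737 km/s


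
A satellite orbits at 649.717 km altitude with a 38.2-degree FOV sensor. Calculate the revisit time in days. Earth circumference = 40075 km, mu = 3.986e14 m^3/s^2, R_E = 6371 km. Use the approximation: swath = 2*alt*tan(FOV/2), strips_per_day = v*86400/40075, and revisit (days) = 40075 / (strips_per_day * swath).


swath = 2*649.717*tan(0.3333579) = 449.9694 km
v = sqrt(mu/r) = 7534.9073 m/s = 7.5349 km/s
strips/day = v*86400/40075 = 7.5349*86400/40075 = 16.2449
coverage/day = strips * swath = 16.2449 * 449.9694 = 7309.7256 km
revisit = 40075 / 7309.7256 = 5.4824 days

5.4824 days


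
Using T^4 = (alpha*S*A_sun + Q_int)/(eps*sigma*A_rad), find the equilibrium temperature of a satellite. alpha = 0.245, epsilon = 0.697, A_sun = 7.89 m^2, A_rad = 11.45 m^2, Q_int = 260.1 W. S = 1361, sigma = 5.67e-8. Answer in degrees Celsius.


Numerator = alpha*S*A_sun + Q_int = 0.245*1361*7.89 + 260.1 = 2890.9810 W
Denominator = eps*sigma*A_rad = 0.697*5.67e-8*11.45 = 4.5250285e-07 W/K^4
T^4 = 6.3888681e+09 K^4
T = 282.7196 K = 9.5696 C

9.5696 degrees Celsius


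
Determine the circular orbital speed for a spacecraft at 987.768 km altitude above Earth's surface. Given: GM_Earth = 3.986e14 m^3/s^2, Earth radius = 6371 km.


r = R_E + alt = 6371.0 + 987.768 = 7358.7680 km = 7.358768e+06 m
v = sqrt(mu/r) = sqrt(3.986e14 / 7.358768e+06) = 7359.8013 m/s = 7.3598 km/s

7.3598 km/s


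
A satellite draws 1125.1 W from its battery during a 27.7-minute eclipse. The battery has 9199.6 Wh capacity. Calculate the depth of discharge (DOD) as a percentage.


E_used = P * t / 60 = 1125.1 * 27.7 / 60 = 519.4212 Wh
DOD = E_used / E_total * 100 = 519.4212 / 9199.6 * 100
DOD = 5.6461 %

5.6461 %


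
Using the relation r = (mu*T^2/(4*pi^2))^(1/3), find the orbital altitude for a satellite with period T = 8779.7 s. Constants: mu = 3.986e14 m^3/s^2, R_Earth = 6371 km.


T = 8779.7 s
r = (mu*T^2/(4*pi^2))^(1/3) = (3.986e14 * 8779.7^2 / (4*pi^2))^(1/3)
r = 9.1984003e+06 m = 9198.4003 km
alt = r - R_E = 9198.4003 - 6371 = 2827.4003 km

2827.4003 km


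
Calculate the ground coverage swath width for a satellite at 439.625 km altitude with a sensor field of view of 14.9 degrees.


FOV = 14.9 deg = 0.2600541 rad
swath = 2 * alt * tan(FOV/2) = 2 * 439.625 * tan(0.130027)
swath = 2 * 439.625 * 0.1307648
swath = 114.9750 km

114.9750 km


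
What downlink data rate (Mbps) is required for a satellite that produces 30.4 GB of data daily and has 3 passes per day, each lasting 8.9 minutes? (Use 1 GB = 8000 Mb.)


total contact time = 3 * 8.9 * 60 = 1602.0000 s
data = 30.4 GB = 243200.0000 Mb
rate = 243200.0000 / 1602.0000 = 151.8102 Mbps

151.8102 Mbps


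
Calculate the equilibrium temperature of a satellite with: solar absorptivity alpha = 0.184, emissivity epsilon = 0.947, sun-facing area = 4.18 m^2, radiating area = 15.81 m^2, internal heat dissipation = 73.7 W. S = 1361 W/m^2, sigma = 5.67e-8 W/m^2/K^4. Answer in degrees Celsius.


Numerator = alpha*S*A_sun + Q_int = 0.184*1361*4.18 + 73.7 = 1120.4723 W
Denominator = eps*sigma*A_rad = 0.947*5.67e-8*15.81 = 8.4891637e-07 W/K^4
T^4 = 1.3198854e+09 K^4
T = 190.6049 K = -82.5451 C

-82.5451 degrees Celsius


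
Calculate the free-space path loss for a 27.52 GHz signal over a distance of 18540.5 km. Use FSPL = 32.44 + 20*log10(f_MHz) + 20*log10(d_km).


f = 27.52 GHz = 27520.0000 MHz
d = 18540.5 km
FSPL = 32.44 + 20*log10(27520.0000) + 20*log10(18540.5)
FSPL = 32.44 + 88.7930 + 85.3624
FSPL = 206.5954 dB

206.5954 dB


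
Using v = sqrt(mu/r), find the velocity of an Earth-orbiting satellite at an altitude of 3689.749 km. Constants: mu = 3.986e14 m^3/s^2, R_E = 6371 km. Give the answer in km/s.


r = R_E + alt = 6371.0 + 3689.749 = 10060.7490 km = 1.0060749e+07 m
v = sqrt(mu/r) = sqrt(3.986e14 / 1.0060749e+07) = 6294.3877 m/s = 6.2944 km/s

6.2944 km/s


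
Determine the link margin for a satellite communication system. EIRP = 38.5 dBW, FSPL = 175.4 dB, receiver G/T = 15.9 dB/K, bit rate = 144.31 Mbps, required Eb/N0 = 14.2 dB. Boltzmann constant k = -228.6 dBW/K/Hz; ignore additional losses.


C/N0 = EIRP - FSPL + G/T - k = 38.5 - 175.4 + 15.9 - (-228.6)
C/N0 = 107.6000 dB-Hz
R_b = 144.31 Mbps = 1.4431e+08 bps -> 10*log10(R_b) = 81.5930 dB-Hz
Eb/N0 = C/N0 - 10*log10(R_b) = 107.6000 - 81.5930 = 26.0070 dB
Margin = Eb/N0 - Eb/N0_req = 26.0070 - 14.2 = 11.8070 dB (link closes)

11.8070 dB


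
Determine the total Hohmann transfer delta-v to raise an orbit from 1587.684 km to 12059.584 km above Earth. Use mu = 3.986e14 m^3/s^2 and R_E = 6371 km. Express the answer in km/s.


r1 = 7958.6840 km = 7.958684e+06 m
r2 = 18430.5840 km = 1.8430584e+07 m
dv1 = sqrt(mu/r1)*(sqrt(2*r2/(r1+r2)) - 1) = 1287.1129 m/s
dv2 = sqrt(mu/r2)*(1 - sqrt(2*r1/(r1+r2))) = 1038.7161 m/s
total dv = |dv1| + |dv2| = 1287.1129 + 1038.7161 = 2325.8290 m/s = 2.3258 km/s

2.3258 km/s


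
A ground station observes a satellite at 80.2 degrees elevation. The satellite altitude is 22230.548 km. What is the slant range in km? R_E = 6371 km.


h = 22230.548 km, el = 80.2 deg
d = -R_E*sin(el) + sqrt((R_E*sin(el))^2 + 2*R_E*h + h^2)
d = -6371.0000*sin(1.3998) + sqrt((6371.0000*0.9854079)^2 + 2*6371.0000*22230.548 + 22230.548^2)
d = 22302.9497 km

22302.9497 km


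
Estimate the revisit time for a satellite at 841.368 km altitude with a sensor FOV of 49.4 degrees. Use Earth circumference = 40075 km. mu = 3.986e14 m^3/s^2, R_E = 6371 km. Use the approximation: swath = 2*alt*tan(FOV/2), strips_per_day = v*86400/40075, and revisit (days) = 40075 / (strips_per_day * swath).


swath = 2*841.368*tan(0.4310963) = 773.9721 km
v = sqrt(mu/r) = 7434.1224 m/s = 7.4341 km/s
strips/day = v*86400/40075 = 7.4341*86400/40075 = 16.0277
coverage/day = strips * swath = 16.0277 * 773.9721 = 12404.9557 km
revisit = 40075 / 12404.9557 = 3.2306 days

3.2306 days


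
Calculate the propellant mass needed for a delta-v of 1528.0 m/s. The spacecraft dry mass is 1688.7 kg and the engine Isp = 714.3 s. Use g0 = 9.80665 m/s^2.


ve = Isp * g0 = 714.3 * 9.80665 = 7004.890095 m/s
mass ratio = exp(dv/ve) = exp(1528.0/7004.890095) = 1.24375289
m_prop = m_dry * (mr - 1) = 1688.7 * (1.24375289 - 1)
m_prop = 411.6255 kg

411.6255 kg


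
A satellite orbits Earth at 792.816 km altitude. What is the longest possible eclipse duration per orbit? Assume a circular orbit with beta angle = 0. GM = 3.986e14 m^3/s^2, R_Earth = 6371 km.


r = 7163.8160 km
T = 100.5719 min
Eclipse fraction = arcsin(R_E/r)/pi = arcsin(6371.0000/7163.8160)/pi
= arcsin(0.8893305)/pi = 0.3488291
Eclipse duration = 0.3488291 * 100.5719 = 35.0824 min

35.0824 minutes


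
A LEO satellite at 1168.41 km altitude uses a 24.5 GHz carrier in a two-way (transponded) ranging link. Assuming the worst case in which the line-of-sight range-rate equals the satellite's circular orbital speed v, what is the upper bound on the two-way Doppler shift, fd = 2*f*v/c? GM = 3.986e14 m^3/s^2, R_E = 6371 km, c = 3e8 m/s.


r = 7.53941e+06 m
v = sqrt(mu/r) = 7271.0975 m/s (worst-case radial velocity)
f = 24.5 GHz = 2.45e+10 Hz
fd = 2*f*v/c = 2*2.45e+10*7271.0975/3.0e+08
fd = 1.1876126e+06 Hz

1.1876e+06 Hz


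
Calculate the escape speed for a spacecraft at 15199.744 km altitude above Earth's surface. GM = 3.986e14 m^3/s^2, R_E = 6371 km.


r = 6371.0 + 15199.744 = 21570.7440 km = 2.1570744e+07 m
v_esc = sqrt(2*mu/r) = sqrt(2*3.986e14 / 2.1570744e+07)
v_esc = 6079.2651 m/s = 6.0793 km/s

6.0793 km/s


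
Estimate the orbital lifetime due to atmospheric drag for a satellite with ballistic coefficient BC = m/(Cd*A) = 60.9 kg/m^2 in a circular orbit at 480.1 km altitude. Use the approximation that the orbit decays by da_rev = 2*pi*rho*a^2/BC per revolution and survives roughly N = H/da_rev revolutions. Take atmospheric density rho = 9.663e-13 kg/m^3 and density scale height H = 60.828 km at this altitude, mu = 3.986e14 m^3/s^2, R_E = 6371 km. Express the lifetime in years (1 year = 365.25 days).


a = R_E + alt = 6851.1000 km = 6.8511e+06 m
da_rev = 2*pi*rho*a^2/BC = 2*pi*9.663e-13*(6.8511e+06)^2/60.9 = 4.679454 m per revolution
N = H/da_rev = 60828.0000 m / 4.679454 m = 12998.9529 revolutions
P = 2*pi*sqrt(a^3/mu) = 5643.5410 s
lifetime = N*P = 12998.9529 * 5643.5410 = 7.3360123e+07 s = 849.0755 days
years = 849.0755 / 365.25 = 2.3246 years

2.3246 years


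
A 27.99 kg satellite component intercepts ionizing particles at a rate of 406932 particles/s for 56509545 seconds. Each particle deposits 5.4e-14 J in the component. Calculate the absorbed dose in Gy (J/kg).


Total energy deposited = rate * time * E_per
  = 406932 * 56509545 * 5.4e-14 = 1.2418 J
Dose = E_total / mass = 1.2418 / 27.99
Dose = 0.04436439 Gy

0.0444 Gy


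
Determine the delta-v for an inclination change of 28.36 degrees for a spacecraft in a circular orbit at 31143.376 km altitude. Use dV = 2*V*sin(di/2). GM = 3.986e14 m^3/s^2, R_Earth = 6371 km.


r = 37514.3760 km = 3.7514376e+07 m
V = sqrt(mu/r) = 3259.6411 m/s
di = 28.36 deg = 0.4949754 rad
dV = 2*V*sin(di/2) = 2*3259.6411*sin(0.2474877)
dV = 1597.0218 m/s = 1.5970 km/s

1.5970 km/s


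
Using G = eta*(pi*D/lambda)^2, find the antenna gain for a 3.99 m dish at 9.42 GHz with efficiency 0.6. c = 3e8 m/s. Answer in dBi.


lambda = c/f = 3e8 / 9.42e+09 = 0.03184713 m
G = eta*(pi*D/lambda)^2 = 0.6*(pi*3.99/0.03184713)^2
G = 92951.4317 (linear)
G = 10*log10(92951.4317) = 49.6826 dBi

49.6826 dBi


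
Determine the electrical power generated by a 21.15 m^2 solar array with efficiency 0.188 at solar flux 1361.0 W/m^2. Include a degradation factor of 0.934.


P = area * eta * S * degradation
P = 21.15 * 0.188 * 1361.0 * 0.934
P = 5054.4421 W

5054.4421 W


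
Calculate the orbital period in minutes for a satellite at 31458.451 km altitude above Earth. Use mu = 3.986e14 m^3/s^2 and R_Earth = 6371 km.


r = 37829.4510 km = 3.7829451e+07 m
T = 2*pi*sqrt(r^3/mu) = 2*pi*sqrt(5.4136493e+22 / 3.986e14)
T = 73224.4771 s = 1220.4080 min

1220.4080 minutes


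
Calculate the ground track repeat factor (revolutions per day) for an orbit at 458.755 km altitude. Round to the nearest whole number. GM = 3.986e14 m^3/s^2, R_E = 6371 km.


r = 6.829755e+06 m
T = 2*pi*sqrt(r^3/mu) = 5617.1873 s = 93.6198 min
revs/day = 1440 / 93.6198 = 15.3814
Rounded: 15 revolutions per day

15 revolutions per day


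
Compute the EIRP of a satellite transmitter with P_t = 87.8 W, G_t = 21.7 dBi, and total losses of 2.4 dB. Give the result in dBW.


Pt = 87.8 W = 19.4349 dBW
EIRP = Pt_dBW + Gt - losses = 19.4349 + 21.7 - 2.4 = 38.7349 dBW

38.7349 dBW


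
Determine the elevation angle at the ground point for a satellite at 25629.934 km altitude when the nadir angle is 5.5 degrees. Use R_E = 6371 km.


r = R_E + alt = 32000.9340 km
Law of sines in the satellite / Earth-center / ground-point triangle:
  sin(nadir)/R_E = sin(90 + el)/r  =>  cos(el) = (r/R_E)*sin(nadir)
cos(el) = (32000.9340 / 6371.0000) * sin(5.5 deg) = 0.4814242
el = arccos(0.4814242) = 61.2215 deg
(Earth-central angle = 90 - nadir - el = 23.2785 deg)

61.2215 degrees


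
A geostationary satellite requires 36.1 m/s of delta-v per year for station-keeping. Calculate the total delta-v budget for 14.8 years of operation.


dV = rate * years = 36.1 * 14.8
dV = 534.2800 m/s

534.2800 m/s


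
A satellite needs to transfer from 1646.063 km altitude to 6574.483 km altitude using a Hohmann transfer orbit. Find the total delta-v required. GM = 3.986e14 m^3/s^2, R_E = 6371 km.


r1 = 8017.0630 km = 8.017063e+06 m
r2 = 12945.4830 km = 1.2945483e+07 m
dv1 = sqrt(mu/r1)*(sqrt(2*r2/(r1+r2)) - 1) = 785.1702 m/s
dv2 = sqrt(mu/r2)*(1 - sqrt(2*r1/(r1+r2))) = 695.9351 m/s
total dv = |dv1| + |dv2| = 785.1702 + 695.9351 = 1481.1052 m/s = 1.4811 km/s

1.4811 km/s


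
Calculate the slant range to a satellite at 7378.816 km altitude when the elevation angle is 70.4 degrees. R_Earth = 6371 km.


h = 7378.816 km, el = 70.4 deg
d = -R_E*sin(el) + sqrt((R_E*sin(el))^2 + 2*R_E*h + h^2)
d = -6371.0000*sin(1.2287) + sqrt((6371.0000*0.9420575)^2 + 2*6371.0000*7378.816 + 7378.816^2)
d = 7580.8608 km

7580.8608 km


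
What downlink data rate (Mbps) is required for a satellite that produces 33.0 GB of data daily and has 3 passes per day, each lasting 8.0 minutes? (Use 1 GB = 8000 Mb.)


total contact time = 3 * 8.0 * 60 = 1440.0000 s
data = 33.0 GB = 264000.0000 Mb
rate = 264000.0000 / 1440.0000 = 183.3333 Mbps

183.3333 Mbps


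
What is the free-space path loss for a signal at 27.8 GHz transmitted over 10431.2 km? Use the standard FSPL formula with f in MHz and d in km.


f = 27.8 GHz = 27800.0000 MHz
d = 10431.2 km
FSPL = 32.44 + 20*log10(27800.0000) + 20*log10(10431.2)
FSPL = 32.44 + 88.8809 + 80.3667
FSPL = 201.6876 dB

201.6876 dB


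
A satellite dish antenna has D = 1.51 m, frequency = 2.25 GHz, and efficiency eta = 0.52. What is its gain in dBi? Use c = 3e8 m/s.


lambda = c/f = 3e8 / 2.25e+09 = 0.1333333 m
G = eta*(pi*D/lambda)^2 = 0.52*(pi*1.51/0.1333333)^2
G = 658.2328 (linear)
G = 10*log10(658.2328) = 28.1838 dBi

28.1838 dBi


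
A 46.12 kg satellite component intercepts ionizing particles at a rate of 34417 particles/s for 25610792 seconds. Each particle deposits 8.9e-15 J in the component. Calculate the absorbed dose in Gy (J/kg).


Total energy deposited = rate * time * E_per
  = 34417 * 25610792 * 8.9e-15 = 0.007844875 J
Dose = E_total / mass = 0.007844875 / 46.12
Dose = 1.7009703e-04 Gy

1.7010e-04 Gy


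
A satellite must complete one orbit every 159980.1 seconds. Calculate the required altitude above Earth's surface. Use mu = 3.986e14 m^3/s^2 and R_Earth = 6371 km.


T = 159980.1 s
r = (mu*T^2/(4*pi^2))^(1/3) = (3.986e14 * 159980.1^2 / (4*pi^2))^(1/3)
r = 6.369468e+07 m = 63694.6803 km
alt = r - R_E = 63694.6803 - 6371 = 57323.6803 km

57323.6803 km


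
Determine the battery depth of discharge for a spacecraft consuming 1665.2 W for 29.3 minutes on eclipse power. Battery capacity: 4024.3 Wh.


E_used = P * t / 60 = 1665.2 * 29.3 / 60 = 813.1727 Wh
DOD = E_used / E_total * 100 = 813.1727 / 4024.3 * 100
DOD = 20.2066 %

20.2066 %


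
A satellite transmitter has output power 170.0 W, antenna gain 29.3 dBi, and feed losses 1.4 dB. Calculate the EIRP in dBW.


Pt = 170.0 W = 22.3045 dBW
EIRP = Pt_dBW + Gt - losses = 22.3045 + 29.3 - 1.4 = 50.2045 dBW

50.2045 dBW


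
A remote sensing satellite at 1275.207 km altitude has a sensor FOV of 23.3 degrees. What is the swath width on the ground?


FOV = 23.3 deg = 0.4066617 rad
swath = 2 * alt * tan(FOV/2) = 2 * 1275.207 * tan(0.2033309)
swath = 2 * 1275.207 * 0.2061801
swath = 525.8447 km

525.8447 km


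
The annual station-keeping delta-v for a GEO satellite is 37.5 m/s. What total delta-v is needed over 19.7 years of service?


dV = rate * years = 37.5 * 19.7
dV = 738.7500 m/s

738.7500 m/s


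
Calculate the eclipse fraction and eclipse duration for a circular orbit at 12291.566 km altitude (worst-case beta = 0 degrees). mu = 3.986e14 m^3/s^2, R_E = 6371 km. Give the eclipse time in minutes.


r = 18662.5660 km
T = 422.8799 min
Eclipse fraction = arcsin(R_E/r)/pi = arcsin(6371.0000/18662.5660)/pi
= arcsin(0.3413786)/pi = 0.1108938
Eclipse duration = 0.1108938 * 422.8799 = 46.8948 min

46.8948 minutes


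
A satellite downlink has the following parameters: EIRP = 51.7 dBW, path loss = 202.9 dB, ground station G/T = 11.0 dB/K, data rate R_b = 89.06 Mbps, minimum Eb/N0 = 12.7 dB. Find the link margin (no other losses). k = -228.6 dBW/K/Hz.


C/N0 = EIRP - FSPL + G/T - k = 51.7 - 202.9 + 11.0 - (-228.6)
C/N0 = 88.4000 dB-Hz
R_b = 89.06 Mbps = 8.906e+07 bps -> 10*log10(R_b) = 79.4968 dB-Hz
Eb/N0 = C/N0 - 10*log10(R_b) = 88.4000 - 79.4968 = 8.9032 dB
Margin = Eb/N0 - Eb/N0_req = 8.9032 - 12.7 = -3.7968 dB (negative margin: link does not close)

-3.7968 dB


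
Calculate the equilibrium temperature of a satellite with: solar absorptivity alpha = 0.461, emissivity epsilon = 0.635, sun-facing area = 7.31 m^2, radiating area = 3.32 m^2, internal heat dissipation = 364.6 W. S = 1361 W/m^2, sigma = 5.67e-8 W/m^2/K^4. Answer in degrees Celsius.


Numerator = alpha*S*A_sun + Q_int = 0.461*1361*7.31 + 364.6 = 4951.0475 W
Denominator = eps*sigma*A_rad = 0.635*5.67e-8*3.32 = 1.1953494e-07 W/K^4
T^4 = 4.141925e+10 K^4
T = 451.1288 K = 177.9788 C

177.9788 degrees Celsius


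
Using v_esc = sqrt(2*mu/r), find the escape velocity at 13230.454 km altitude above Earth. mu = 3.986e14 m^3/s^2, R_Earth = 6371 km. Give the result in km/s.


r = 6371.0 + 13230.454 = 19601.4540 km = 1.9601454e+07 m
v_esc = sqrt(2*mu/r) = sqrt(2*3.986e14 / 1.9601454e+07)
v_esc = 6377.3390 m/s = 6.3773 km/s

6.3773 km/s


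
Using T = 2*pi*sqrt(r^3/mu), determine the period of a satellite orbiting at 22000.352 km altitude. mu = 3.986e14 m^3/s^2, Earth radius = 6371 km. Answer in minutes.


r = 28371.3520 km = 2.8371352e+07 m
T = 2*pi*sqrt(r^3/mu) = 2*pi*sqrt(2.2837055e+22 / 3.986e14)
T = 47558.8417 s = 792.6474 min

792.6474 minutes


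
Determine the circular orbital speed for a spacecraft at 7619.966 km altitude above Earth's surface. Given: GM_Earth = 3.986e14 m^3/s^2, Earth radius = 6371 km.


r = R_E + alt = 6371.0 + 7619.966 = 13990.9660 km = 1.3990966e+07 m
v = sqrt(mu/r) = sqrt(3.986e14 / 1.3990966e+07) = 5337.5849 m/s = 5.3376 km/s

5.3376 km/s


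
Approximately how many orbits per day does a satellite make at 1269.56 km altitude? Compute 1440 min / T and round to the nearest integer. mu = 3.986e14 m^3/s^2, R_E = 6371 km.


r = 7.64056e+06 m
T = 2*pi*sqrt(r^3/mu) = 6646.5918 s = 110.7765 min
revs/day = 1440 / 110.7765 = 12.9991
Rounded: 13 revolutions per day

13 revolutions per day


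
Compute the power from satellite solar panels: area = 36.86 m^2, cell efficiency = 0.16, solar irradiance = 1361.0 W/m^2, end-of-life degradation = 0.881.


P = area * eta * S * degradation
P = 36.86 * 0.16 * 1361.0 * 0.881
P = 7071.4642 W

7071.4642 W


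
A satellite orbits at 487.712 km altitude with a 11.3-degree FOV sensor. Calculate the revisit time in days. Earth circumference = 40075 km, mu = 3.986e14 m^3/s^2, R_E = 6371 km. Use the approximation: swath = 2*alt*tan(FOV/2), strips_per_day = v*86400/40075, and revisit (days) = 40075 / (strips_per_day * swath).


swath = 2*487.712*tan(0.0986111) = 96.5006 km
v = sqrt(mu/r) = 7623.3764 m/s = 7.6234 km/s
strips/day = v*86400/40075 = 7.6234*86400/40075 = 16.4357
coverage/day = strips * swath = 16.4357 * 96.5006 = 1586.0532 km
revisit = 40075 / 1586.0532 = 25.2671 days

25.2671 days


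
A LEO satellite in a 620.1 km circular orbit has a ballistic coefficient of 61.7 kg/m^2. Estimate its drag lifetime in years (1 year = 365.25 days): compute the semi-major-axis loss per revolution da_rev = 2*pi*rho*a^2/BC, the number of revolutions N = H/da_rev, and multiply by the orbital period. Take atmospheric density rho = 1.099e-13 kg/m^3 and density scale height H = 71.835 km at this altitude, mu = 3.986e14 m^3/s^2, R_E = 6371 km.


a = R_E + alt = 6991.1000 km = 6.9911e+06 m
da_rev = 2*pi*rho*a^2/BC = 2*pi*1.099e-13*(6.9911e+06)^2/61.7 = 0.546995087 m per revolution
N = H/da_rev = 71835.0000 m / 0.546995087 m = 131326.5910 revolutions
P = 2*pi*sqrt(a^3/mu) = 5817.4076 s
lifetime = N*P = 131326.5910 * 5817.4076 = 7.6398031e+08 s = 8842.3647 days
years = 8842.3647 / 365.25 = 24.2091 years

24.2091 years


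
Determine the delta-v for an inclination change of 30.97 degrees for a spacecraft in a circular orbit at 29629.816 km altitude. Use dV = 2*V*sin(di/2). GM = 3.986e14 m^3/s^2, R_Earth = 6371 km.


r = 36000.8160 km = 3.6000816e+07 m
V = sqrt(mu/r) = 3327.4572 m/s
di = 30.97 deg = 0.5405285 rad
dV = 2*V*sin(di/2) = 2*3327.4572*sin(0.2702642)
dV = 1776.7696 m/s = 1.7768 km/s

1.7768 km/s


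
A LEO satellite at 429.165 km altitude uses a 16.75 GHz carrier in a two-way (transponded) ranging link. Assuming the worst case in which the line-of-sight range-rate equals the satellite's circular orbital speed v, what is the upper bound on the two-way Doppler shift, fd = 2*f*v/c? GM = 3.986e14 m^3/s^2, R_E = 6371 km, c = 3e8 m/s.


r = 6.800165e+06 m
v = sqrt(mu/r) = 7656.1234 m/s (worst-case radial velocity)
f = 16.75 GHz = 1.675e+10 Hz
fd = 2*f*v/c = 2*1.675e+10*7656.1234/3.0e+08
fd = 854933.7741 Hz

854933.7741 Hz


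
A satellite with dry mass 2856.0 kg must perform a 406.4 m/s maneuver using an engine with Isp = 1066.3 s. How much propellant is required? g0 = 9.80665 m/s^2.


ve = Isp * g0 = 1066.3 * 9.80665 = 10456.830895 m/s
mass ratio = exp(dv/ve) = exp(406.4/10456.830895) = 1.03962965
m_prop = m_dry * (mr - 1) = 2856.0 * (1.03962965 - 1)
m_prop = 113.1823 kg

113.1823 kg


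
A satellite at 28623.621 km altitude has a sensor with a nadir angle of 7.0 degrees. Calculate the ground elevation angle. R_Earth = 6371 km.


r = R_E + alt = 34994.6210 km
Law of sines in the satellite / Earth-center / ground-point triangle:
  sin(nadir)/R_E = sin(90 + el)/r  =>  cos(el) = (r/R_E)*sin(nadir)
cos(el) = (34994.6210 / 6371.0000) * sin(7.0 deg) = 0.6694038
el = arccos(0.6694038) = 47.9789 deg
(Earth-central angle = 90 - nadir - el = 35.0211 deg)

47.9789 degrees


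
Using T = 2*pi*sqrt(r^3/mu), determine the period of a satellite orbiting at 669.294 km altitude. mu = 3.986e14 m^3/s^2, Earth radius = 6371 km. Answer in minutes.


r = 7040.2940 km = 7.040294e+06 m
T = 2*pi*sqrt(r^3/mu) = 2*pi*sqrt(3.4895738e+20 / 3.986e14)
T = 5878.9182 s = 97.9820 min

97.9820 minutes


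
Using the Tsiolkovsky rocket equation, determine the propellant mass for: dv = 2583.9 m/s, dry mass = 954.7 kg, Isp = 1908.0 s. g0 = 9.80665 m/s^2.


ve = Isp * g0 = 1908.0 * 9.80665 = 18711.088200 m/s
mass ratio = exp(dv/ve) = exp(2583.9/18711.088200) = 1.14808414
m_prop = m_dry * (mr - 1) = 954.7 * (1.14808414 - 1)
m_prop = 141.3759 kg

141.3759 kg


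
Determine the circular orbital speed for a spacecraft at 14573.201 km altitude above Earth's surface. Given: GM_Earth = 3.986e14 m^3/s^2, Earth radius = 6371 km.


r = R_E + alt = 6371.0 + 14573.201 = 20944.2010 km = 2.0944201e+07 m
v = sqrt(mu/r) = sqrt(3.986e14 / 2.0944201e+07) = 4362.5131 m/s = 4.3625 km/s

4.3625 km/s


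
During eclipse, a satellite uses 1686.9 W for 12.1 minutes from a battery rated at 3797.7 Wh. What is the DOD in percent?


E_used = P * t / 60 = 1686.9 * 12.1 / 60 = 340.1915 Wh
DOD = E_used / E_total * 100 = 340.1915 / 3797.7 * 100
DOD = 8.9578 %

8.9578 %


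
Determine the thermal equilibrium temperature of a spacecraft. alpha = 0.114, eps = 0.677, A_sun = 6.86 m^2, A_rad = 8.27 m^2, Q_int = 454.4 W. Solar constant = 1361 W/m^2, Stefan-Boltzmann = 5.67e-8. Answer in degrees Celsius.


Numerator = alpha*S*A_sun + Q_int = 0.114*1361*6.86 + 454.4 = 1518.7564 W
Denominator = eps*sigma*A_rad = 0.677*5.67e-8*8.27 = 3.1745139e-07 W/K^4
T^4 = 4.7842173e+09 K^4
T = 262.9982 K = -10.1518 C

-10.1518 degrees Celsius


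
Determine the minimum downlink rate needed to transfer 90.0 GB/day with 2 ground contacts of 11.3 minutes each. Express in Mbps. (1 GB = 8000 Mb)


total contact time = 2 * 11.3 * 60 = 1356.0000 s
data = 90.0 GB = 720000.0000 Mb
rate = 720000.0000 / 1356.0000 = 530.9735 Mbps

530.9735 Mbps


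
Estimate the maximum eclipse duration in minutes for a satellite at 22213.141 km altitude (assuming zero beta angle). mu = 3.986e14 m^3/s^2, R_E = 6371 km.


r = 28584.1410 km
T = 801.5815 min
Eclipse fraction = arcsin(R_E/r)/pi = arcsin(6371.0000/28584.1410)/pi
= arcsin(0.2228858)/pi = 0.07154771
Eclipse duration = 0.07154771 * 801.5815 = 57.3513 min

57.3513 minutes


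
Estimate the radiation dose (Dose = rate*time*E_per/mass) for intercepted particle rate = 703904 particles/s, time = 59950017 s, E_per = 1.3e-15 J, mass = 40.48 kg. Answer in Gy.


Total energy deposited = rate * time * E_per
  = 703904 * 59950017 * 1.3e-15 = 0.05485877 J
Dose = E_total / mass = 0.05485877 / 40.48
Dose = 0.001355207 Gy

0.0014 Gy


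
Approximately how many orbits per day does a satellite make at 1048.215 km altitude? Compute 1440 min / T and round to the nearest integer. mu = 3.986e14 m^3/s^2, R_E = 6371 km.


r = 7.419215e+06 m
T = 2*pi*sqrt(r^3/mu) = 6359.8688 s = 105.9978 min
revs/day = 1440 / 105.9978 = 13.5852
Rounded: 14 revolutions per day

14 revolutions per day
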